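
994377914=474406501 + 519971413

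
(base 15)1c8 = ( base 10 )413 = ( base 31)DA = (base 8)635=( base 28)EL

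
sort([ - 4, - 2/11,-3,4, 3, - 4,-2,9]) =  [ - 4, - 4, - 3, - 2,-2/11,3,4,9]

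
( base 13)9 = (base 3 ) 100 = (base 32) 9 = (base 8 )11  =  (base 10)9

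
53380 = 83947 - 30567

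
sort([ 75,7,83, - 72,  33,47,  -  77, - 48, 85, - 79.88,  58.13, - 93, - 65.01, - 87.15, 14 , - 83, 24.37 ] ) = [-93, - 87.15, - 83, - 79.88,-77,-72, - 65.01 , - 48,7, 14, 24.37,  33, 47, 58.13, 75,83 , 85 ]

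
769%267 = 235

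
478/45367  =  478/45367 = 0.01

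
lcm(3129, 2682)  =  18774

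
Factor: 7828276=2^2 *1957069^1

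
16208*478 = 7747424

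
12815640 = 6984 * 1835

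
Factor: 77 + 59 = 2^3*17^1 = 136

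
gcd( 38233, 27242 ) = 1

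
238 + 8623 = 8861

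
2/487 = 2/487 = 0.00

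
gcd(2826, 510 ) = 6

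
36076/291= 36076/291 = 123.97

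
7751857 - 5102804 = 2649053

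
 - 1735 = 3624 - 5359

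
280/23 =280/23 = 12.17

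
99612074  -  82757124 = 16854950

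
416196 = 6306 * 66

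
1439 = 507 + 932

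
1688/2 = 844 = 844.00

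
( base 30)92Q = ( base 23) FAL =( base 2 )1111111111010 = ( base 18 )174E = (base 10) 8186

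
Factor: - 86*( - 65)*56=313040 = 2^4*5^1*7^1*13^1*43^1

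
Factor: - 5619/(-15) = 5^( - 1 )*1873^1 = 1873/5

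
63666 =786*81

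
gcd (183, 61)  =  61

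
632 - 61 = 571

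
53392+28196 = 81588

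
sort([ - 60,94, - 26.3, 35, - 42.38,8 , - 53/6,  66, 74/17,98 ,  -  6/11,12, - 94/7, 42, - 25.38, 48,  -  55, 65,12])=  [ - 60, - 55,  -  42.38, - 26.3 , - 25.38, - 94/7, - 53/6 ,-6/11  ,  74/17 , 8,12,12,35,  42 , 48,  65, 66, 94, 98]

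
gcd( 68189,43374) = 1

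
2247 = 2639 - 392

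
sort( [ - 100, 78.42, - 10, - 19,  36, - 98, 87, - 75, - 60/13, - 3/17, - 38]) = [ - 100, - 98,  -  75,-38, - 19,-10, - 60/13, - 3/17,  36,  78.42,  87 ]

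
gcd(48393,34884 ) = 171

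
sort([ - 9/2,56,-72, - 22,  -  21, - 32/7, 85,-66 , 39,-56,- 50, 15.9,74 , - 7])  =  [ - 72, - 66, - 56,  -  50,-22,-21,-7,-32/7 ,-9/2, 15.9,  39, 56, 74,85]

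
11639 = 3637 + 8002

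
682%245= 192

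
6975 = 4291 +2684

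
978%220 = 98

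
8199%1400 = 1199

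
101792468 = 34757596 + 67034872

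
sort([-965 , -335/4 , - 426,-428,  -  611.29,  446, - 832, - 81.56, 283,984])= [ - 965, - 832,-611.29,  -  428, - 426  ,-335/4,-81.56 , 283,  446, 984] 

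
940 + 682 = 1622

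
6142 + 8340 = 14482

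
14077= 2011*7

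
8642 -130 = 8512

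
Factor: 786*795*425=265569750  =  2^1*3^2 *5^3*17^1 * 53^1*131^1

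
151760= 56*2710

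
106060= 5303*20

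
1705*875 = 1491875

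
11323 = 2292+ 9031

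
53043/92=53043/92 =576.55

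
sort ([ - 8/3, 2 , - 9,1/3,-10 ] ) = [-10,-9,  -  8/3, 1/3,2]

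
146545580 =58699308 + 87846272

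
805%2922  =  805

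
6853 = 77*89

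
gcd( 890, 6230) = 890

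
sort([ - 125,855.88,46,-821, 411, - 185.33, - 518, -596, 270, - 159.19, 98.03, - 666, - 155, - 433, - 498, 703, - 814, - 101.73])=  [ - 821  ,-814, - 666 ,-596, -518, - 498, - 433,-185.33, - 159.19, - 155 , - 125,-101.73,46,98.03 , 270, 411, 703, 855.88 ] 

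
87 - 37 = 50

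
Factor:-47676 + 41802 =  -  2^1 *3^1*11^1*89^1  =  - 5874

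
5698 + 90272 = 95970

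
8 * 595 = 4760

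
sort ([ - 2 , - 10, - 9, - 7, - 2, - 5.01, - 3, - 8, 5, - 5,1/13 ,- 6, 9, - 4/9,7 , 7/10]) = [ - 10, -9, - 8,  -  7, - 6 , - 5.01, - 5, -3, - 2,-2,-4/9,1/13,7/10, 5,  7,9]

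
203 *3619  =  734657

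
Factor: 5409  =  3^2*601^1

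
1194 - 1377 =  - 183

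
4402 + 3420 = 7822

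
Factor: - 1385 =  - 5^1*277^1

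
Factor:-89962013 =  - 101^1*599^1*1487^1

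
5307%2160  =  987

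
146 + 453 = 599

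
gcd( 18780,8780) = 20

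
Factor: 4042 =2^1*43^1* 47^1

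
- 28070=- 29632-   -  1562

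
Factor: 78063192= 2^3*3^2*  37^1*29303^1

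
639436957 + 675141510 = 1314578467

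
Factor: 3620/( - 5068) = -5/7 = - 5^1*7^( - 1 )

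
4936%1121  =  452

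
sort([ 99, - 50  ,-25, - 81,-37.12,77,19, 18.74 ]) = [-81, - 50, - 37.12,-25, 18.74, 19, 77, 99] 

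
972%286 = 114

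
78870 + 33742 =112612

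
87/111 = 29/37 = 0.78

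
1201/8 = 1201/8 = 150.12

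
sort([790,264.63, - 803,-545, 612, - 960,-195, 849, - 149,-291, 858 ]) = [- 960, - 803,-545,  -  291, - 195, - 149, 264.63,  612, 790,849,858]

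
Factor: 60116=2^2*7^1*19^1 *113^1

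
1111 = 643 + 468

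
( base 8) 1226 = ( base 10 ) 662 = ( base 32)KM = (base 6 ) 3022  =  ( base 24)13E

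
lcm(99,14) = 1386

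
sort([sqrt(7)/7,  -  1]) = [ - 1, sqrt(7) /7 ]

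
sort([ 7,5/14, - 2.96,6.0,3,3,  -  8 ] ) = [ - 8,  -  2.96  ,  5/14, 3, 3 , 6.0,7]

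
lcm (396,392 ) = 38808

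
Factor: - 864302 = -2^1*139^1*3109^1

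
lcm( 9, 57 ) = 171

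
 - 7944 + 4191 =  - 3753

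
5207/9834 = 5207/9834=0.53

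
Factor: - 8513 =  - 8513^1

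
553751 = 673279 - 119528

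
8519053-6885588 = 1633465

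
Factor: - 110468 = -2^2 * 27617^1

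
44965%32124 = 12841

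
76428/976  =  78 + 75/244 = 78.31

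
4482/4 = 2241/2=1120.50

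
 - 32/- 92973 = 32/92973 = 0.00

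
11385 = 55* 207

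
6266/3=6266/3 = 2088.67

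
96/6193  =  96/6193 = 0.02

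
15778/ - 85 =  - 15778/85 =- 185.62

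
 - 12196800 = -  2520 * 4840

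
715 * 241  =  172315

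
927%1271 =927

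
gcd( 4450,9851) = 1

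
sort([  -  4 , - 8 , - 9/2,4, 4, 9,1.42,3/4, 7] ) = [ -8 , -9/2, - 4,3/4 , 1.42,4,4, 7 , 9 ] 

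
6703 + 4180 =10883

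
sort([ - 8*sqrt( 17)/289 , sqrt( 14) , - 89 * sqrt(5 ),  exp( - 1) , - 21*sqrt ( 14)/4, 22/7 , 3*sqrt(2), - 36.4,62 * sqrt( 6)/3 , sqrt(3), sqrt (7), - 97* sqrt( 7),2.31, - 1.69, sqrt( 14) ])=[-97 *sqrt( 7 ),- 89*sqrt(5),  -  36.4, - 21  *  sqrt(14)/4, - 1.69,- 8*sqrt(17)/289,exp( - 1), sqrt( 3), 2.31,sqrt( 7),22/7,  sqrt(  14 ),sqrt(14),3*sqrt( 2),  62*sqrt (6 ) /3 ]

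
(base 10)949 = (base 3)1022011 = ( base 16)3b5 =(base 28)15P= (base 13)580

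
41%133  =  41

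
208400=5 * 41680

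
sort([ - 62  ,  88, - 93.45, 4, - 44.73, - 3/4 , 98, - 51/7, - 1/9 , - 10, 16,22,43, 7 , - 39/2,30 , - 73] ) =[ - 93.45, - 73,-62, - 44.73, - 39/2, - 10 , - 51/7, - 3/4 , - 1/9,4,7 , 16,22, 30,  43, 88,  98]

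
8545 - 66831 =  -58286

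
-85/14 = -7+13/14 = - 6.07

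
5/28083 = 5/28083 =0.00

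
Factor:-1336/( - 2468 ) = 334/617 = 2^1*167^1 * 617^(-1 )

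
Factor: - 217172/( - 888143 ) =2^2*54293^1*888143^(  -  1) 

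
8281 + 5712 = 13993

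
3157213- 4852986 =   -  1695773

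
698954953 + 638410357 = 1337365310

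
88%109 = 88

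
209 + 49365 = 49574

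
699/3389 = 699/3389  =  0.21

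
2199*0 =0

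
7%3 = 1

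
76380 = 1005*76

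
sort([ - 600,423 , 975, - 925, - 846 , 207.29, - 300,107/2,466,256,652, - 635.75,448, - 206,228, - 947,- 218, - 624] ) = [ - 947, - 925, - 846 , - 635.75, - 624, - 600 , - 300, - 218,-206,107/2,207.29,228,256, 423, 448,466,652,975]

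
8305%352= 209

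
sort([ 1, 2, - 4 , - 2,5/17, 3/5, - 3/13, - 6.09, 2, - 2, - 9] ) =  [ - 9, - 6.09, - 4, - 2, - 2, - 3/13, 5/17, 3/5,1,2 , 2] 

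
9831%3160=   351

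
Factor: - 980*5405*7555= - 40018079500 = - 2^2*5^3*7^2*23^1*47^1 * 1511^1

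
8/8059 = 8/8059 = 0.00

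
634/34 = 317/17 = 18.65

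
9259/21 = 440 + 19/21 = 440.90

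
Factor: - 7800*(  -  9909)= 77290200 = 2^3 * 3^4 * 5^2 * 13^1*367^1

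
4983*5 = 24915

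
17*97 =1649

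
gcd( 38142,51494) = 2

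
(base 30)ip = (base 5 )4230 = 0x235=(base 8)1065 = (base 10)565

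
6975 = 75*93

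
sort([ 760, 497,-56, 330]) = [  -  56,  330, 497,  760 ] 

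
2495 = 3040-545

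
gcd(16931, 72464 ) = 1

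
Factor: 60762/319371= 82/431 = 2^1*41^1* 431^( - 1)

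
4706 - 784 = 3922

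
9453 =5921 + 3532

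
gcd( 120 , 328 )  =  8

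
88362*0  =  0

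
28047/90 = 311 +19/30 = 311.63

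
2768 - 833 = 1935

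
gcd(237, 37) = 1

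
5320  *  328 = 1744960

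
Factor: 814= 2^1*11^1*37^1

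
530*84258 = 44656740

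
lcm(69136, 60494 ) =483952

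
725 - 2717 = - 1992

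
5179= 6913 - 1734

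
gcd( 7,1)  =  1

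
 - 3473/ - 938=3 + 659/938 = 3.70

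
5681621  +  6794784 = 12476405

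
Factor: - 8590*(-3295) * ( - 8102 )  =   - 2^2*5^2*659^1 * 859^1*4051^1 = -229319413100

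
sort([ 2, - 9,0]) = [-9, 0,2]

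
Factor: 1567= 1567^1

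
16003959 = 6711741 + 9292218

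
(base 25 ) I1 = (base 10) 451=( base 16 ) 1c3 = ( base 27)GJ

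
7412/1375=5 + 537/1375 = 5.39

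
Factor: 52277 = 61^1*857^1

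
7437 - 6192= 1245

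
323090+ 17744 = 340834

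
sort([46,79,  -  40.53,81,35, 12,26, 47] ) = [ - 40.53,12, 26,35,46 , 47,79 , 81 ]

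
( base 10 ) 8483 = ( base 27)bh5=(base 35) 6WD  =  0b10000100100011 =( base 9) 12565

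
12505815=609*20535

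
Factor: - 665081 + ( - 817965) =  - 2^1*17^1* 53^1*823^1 = - 1483046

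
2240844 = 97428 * 23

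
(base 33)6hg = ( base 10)7111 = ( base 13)3310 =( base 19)10d5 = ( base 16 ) 1bc7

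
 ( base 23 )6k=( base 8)236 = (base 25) 68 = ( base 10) 158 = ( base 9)185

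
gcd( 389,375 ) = 1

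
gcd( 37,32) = 1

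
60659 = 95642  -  34983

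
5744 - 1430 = 4314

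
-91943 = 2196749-2288692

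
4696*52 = 244192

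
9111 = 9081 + 30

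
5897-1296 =4601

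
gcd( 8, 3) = 1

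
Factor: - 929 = - 929^1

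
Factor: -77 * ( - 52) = 2^2*7^1 * 11^1 * 13^1 =4004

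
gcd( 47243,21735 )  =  7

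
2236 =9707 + -7471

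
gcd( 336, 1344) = 336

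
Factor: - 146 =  - 2^1*73^1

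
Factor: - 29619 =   -  3^3*1097^1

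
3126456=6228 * 502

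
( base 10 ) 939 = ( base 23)1hj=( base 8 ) 1653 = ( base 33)SF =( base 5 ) 12224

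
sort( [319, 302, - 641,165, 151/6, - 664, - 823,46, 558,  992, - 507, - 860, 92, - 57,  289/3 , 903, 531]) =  [ - 860, - 823,-664, - 641, - 507, - 57, 151/6,46,  92, 289/3, 165,302,319, 531, 558,903, 992]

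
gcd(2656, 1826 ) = 166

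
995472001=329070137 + 666401864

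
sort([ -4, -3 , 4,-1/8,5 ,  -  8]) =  [ - 8, - 4, - 3, - 1/8,4,5]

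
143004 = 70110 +72894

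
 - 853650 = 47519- 901169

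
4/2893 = 4/2893 = 0.00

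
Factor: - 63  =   - 3^2*7^1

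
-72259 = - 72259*1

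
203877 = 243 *839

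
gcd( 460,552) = 92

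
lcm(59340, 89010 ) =178020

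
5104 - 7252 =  - 2148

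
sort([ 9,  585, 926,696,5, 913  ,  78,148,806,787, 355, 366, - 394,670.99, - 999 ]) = [-999, - 394,5,  9,78, 148, 355,  366,  585 , 670.99,696,787,  806, 913, 926 ] 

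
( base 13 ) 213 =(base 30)BO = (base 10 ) 354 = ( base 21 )GI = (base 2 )101100010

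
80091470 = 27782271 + 52309199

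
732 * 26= 19032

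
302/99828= 151/49914 = 0.00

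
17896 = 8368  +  9528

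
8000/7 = 8000/7  =  1142.86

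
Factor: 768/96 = 2^3 = 8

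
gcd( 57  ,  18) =3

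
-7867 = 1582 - 9449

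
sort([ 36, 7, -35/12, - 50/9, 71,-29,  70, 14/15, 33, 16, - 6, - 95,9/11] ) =[ - 95, - 29, - 6, - 50/9, - 35/12, 9/11, 14/15, 7, 16, 33, 36, 70, 71]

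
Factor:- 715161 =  - 3^1*223^1*1069^1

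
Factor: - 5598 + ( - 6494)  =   - 2^2*3023^1 = -12092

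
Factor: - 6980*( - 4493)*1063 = 2^2*5^1*349^1*1063^1*4493^1  =  33336891820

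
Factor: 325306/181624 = 523/292 =2^(  -  2)*73^( - 1 )*523^1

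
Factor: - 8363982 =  -2^1*3^1*11^1 * 353^1*359^1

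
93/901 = 93/901 = 0.10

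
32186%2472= 50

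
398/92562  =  199/46281 = 0.00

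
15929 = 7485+8444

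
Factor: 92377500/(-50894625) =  - 246340/135719 = -2^2*5^1*109^1 * 113^1*135719^( - 1)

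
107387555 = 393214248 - 285826693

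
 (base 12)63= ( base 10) 75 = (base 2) 1001011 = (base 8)113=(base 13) 5a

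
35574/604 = 58  +  271/302 = 58.90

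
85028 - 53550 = 31478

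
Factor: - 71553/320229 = -3^(-1)* 7^( - 1)*13^(- 1)*61^1 = -  61/273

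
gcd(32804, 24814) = 2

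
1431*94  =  134514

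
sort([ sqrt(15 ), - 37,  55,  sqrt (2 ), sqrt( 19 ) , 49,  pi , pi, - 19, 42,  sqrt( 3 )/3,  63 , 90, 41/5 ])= [ - 37, - 19, sqrt (3) /3,  sqrt(2),  pi,pi,sqrt( 15), sqrt (19),  41/5,42, 49,  55, 63, 90]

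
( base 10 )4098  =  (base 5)112343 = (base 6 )30550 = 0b1000000000010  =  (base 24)72I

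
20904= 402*52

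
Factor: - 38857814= - 2^1*47^1*157^1*2633^1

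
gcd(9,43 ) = 1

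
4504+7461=11965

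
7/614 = 7/614  =  0.01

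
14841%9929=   4912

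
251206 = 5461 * 46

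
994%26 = 6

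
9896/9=9896/9 = 1099.56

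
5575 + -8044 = - 2469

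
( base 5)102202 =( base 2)110101100011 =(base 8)6543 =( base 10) 3427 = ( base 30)3o7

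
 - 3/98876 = -3/98876 = - 0.00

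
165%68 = 29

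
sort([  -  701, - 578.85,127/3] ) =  [ - 701,  -  578.85, 127/3]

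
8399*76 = 638324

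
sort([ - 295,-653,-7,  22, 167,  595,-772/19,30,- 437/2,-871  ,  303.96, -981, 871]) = [- 981,-871 , -653,- 295,- 437/2 ,-772/19,  -  7,22,30,167,303.96,595,871 ]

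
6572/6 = 3286/3 =1095.33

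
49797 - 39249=10548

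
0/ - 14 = 0/1 = - 0.00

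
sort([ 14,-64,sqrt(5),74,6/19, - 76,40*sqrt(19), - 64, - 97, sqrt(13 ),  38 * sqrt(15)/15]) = [  -  97, - 76, - 64,-64,6/19,sqrt( 5),sqrt(13), 38*sqrt( 15 )/15,14,  74,40 * sqrt( 19)] 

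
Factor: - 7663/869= - 11^( - 1 ) * 97^1 = -97/11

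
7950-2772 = 5178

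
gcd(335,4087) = 67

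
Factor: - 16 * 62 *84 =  - 2^7*3^1*  7^1 * 31^1 = -83328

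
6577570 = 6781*970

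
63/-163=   -  63/163 = -0.39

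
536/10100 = 134/2525 =0.05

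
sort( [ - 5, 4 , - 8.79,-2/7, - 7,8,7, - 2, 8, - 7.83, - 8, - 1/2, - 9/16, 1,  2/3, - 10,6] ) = [ - 10, - 8.79,-8,-7.83,-7, - 5,-2, - 9/16, - 1/2, - 2/7, 2/3, 1,4, 6, 7, 8,8]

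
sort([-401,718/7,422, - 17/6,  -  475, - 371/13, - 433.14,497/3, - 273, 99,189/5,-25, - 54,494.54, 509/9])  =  [-475, - 433.14,-401, - 273, - 54, - 371/13, - 25,-17/6,189/5, 509/9,  99,718/7,497/3 , 422, 494.54 ] 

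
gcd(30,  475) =5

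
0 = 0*9750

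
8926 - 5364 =3562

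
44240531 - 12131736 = 32108795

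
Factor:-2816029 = -2816029^1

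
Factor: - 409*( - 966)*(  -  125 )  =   - 2^1*3^1 * 5^3*7^1*23^1*409^1= - 49386750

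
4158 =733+3425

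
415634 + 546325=961959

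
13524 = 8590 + 4934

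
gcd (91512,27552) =984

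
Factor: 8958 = 2^1*3^1*1493^1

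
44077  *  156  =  6876012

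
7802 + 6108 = 13910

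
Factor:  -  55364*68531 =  - 2^2*13841^1*68531^1 = - 3794150284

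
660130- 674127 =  -13997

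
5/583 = 5/583 = 0.01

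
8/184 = 1/23 = 0.04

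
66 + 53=119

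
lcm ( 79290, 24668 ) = 1110060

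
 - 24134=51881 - 76015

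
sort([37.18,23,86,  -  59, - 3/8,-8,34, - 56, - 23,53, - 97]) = [ - 97, - 59,  -  56, - 23,  -  8, - 3/8,23,34,37.18,53,86 ]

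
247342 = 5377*46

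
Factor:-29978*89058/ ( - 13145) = 2^2*3^1 * 5^(-1 )*11^( - 1)*  13^1*239^( - 1)*1153^1*14843^1 =2669780724/13145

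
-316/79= - 4 = - 4.00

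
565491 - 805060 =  - 239569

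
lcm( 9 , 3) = 9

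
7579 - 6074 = 1505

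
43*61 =2623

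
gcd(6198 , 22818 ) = 6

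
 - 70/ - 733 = 70/733 = 0.10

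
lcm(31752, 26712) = 1682856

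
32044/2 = 16022 = 16022.00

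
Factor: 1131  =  3^1* 13^1 *29^1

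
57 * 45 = 2565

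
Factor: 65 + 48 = 113^1 = 113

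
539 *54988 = 29638532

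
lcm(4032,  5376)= 16128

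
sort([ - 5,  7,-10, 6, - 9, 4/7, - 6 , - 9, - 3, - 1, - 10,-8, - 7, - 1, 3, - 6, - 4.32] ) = [ - 10,-10, - 9, - 9, - 8,  -  7, - 6, -6, - 5, - 4.32,-3, - 1, - 1, 4/7,  3, 6,  7]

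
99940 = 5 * 19988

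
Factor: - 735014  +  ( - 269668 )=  - 2^1*3^1*7^1*19^1*1259^1 = -1004682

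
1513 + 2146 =3659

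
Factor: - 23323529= - 23323529^1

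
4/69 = 4/69  =  0.06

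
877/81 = 10 + 67/81 = 10.83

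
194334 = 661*294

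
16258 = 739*22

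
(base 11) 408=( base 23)L9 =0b111101100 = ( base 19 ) 16H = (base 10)492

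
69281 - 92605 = -23324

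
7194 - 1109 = 6085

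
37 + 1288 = 1325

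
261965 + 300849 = 562814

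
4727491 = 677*6983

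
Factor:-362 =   -  2^1*181^1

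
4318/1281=3 + 475/1281 = 3.37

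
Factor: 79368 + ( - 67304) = 12064= 2^5*13^1*29^1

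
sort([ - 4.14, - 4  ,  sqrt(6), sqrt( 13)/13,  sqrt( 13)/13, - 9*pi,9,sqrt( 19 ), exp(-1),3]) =[  -  9*pi, - 4.14, - 4 , sqrt( 13 )/13,sqrt( 13 ) /13,exp( - 1 ),sqrt(6 ),  3,sqrt( 19 ),9]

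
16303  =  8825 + 7478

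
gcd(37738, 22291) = 1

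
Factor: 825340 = 2^2*5^1*29^1 * 1423^1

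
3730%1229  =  43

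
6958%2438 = 2082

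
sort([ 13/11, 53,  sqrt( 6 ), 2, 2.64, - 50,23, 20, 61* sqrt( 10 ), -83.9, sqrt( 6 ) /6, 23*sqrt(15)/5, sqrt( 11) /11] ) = [ -83.9, - 50,sqrt (11 ) /11, sqrt(6) /6, 13/11,  2, sqrt( 6 ),2.64, 23*sqrt( 15)/5, 20, 23, 53, 61*sqrt(10 )]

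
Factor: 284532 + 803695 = 7^1*155461^1 = 1088227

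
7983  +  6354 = 14337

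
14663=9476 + 5187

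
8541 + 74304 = 82845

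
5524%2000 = 1524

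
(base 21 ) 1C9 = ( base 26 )110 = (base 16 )2be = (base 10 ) 702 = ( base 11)589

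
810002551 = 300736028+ 509266523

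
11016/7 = 1573 + 5/7 = 1573.71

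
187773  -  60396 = 127377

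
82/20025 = 82/20025 = 0.00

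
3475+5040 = 8515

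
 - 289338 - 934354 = - 1223692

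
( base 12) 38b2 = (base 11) 4952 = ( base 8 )14506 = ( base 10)6470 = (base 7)24602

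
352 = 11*32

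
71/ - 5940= - 71/5940 = - 0.01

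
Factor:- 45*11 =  - 3^2*5^1*11^1 = - 495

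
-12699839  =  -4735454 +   -  7964385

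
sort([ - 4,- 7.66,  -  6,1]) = [ - 7.66, - 6, - 4,1]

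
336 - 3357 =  - 3021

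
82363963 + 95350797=177714760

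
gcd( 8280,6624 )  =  1656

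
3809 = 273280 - 269471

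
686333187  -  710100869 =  - 23767682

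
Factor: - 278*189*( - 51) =2679642 = 2^1*3^4*7^1*17^1*139^1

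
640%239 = 162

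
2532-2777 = -245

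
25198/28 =12599/14 = 899.93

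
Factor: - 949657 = - 73^1* 13009^1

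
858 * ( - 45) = -38610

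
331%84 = 79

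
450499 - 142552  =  307947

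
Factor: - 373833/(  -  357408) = 569/544=2^(- 5)*17^( - 1)*569^1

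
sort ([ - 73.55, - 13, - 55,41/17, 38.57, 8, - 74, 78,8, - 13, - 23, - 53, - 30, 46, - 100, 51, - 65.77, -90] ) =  [ - 100, - 90,-74 , -73.55, - 65.77, - 55, - 53, - 30,- 23,-13, - 13, 41/17, 8,8, 38.57,46,51,78]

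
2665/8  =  333 + 1/8 = 333.12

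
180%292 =180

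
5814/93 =62 + 16/31 = 62.52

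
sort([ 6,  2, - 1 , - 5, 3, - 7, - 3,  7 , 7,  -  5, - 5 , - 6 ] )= [ - 7,-6, - 5 , - 5, - 5, - 3,-1 , 2,3, 6, 7,7] 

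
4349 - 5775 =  - 1426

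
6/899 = 6/899 = 0.01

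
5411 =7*773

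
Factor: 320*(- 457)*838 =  - 122549120= - 2^7*5^1*419^1*457^1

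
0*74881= 0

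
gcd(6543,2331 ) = 9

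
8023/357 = 22 + 169/357 = 22.47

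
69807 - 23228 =46579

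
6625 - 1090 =5535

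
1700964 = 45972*37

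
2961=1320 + 1641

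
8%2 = 0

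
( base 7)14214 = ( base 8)7452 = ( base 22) 80A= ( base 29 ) 4hp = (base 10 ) 3882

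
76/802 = 38/401= 0.09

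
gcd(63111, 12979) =1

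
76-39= 37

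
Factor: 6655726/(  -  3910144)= - 2^( - 8 ) * 11^2*1091^( - 1 ) * 3929^1=-475409/279296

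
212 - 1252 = - 1040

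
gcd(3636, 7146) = 18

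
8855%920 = 575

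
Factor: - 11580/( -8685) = 2^2*3^( - 1) = 4/3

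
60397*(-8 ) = -483176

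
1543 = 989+554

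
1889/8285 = 1889/8285 = 0.23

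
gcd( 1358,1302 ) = 14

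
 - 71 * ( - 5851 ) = 415421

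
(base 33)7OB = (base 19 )1469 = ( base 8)20352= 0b10000011101010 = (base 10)8426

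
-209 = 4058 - 4267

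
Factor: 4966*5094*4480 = 113329681920 = 2^9*3^2*5^1*7^1*13^1*191^1*283^1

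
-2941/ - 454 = 2941/454 = 6.48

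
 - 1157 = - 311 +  - 846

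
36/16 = 2 + 1/4  =  2.25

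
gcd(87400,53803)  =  1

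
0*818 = 0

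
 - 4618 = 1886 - 6504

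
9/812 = 9/812 = 0.01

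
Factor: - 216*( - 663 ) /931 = 143208/931 = 2^3*3^4*7^ ( - 2 )*13^1*17^1*19^( - 1 ) 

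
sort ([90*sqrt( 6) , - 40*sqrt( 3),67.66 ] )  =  [ - 40*sqrt( 3),67.66,90*sqrt( 6) ] 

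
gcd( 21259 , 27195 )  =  7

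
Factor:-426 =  - 2^1*3^1*71^1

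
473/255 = 473/255 = 1.85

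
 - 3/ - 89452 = 3/89452 =0.00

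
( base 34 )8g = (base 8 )440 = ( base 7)561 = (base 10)288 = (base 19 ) F3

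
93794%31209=167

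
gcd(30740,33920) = 1060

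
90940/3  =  90940/3 = 30313.33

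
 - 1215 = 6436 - 7651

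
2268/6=378 = 378.00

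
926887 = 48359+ 878528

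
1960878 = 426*4603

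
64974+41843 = 106817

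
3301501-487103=2814398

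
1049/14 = 74 + 13/14=74.93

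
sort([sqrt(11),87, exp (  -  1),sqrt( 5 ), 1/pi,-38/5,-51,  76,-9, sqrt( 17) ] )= [  -  51,-9,-38/5, 1/pi,exp( - 1),sqrt(5),sqrt( 11), sqrt(17) , 76, 87] 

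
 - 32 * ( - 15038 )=481216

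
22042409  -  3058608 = 18983801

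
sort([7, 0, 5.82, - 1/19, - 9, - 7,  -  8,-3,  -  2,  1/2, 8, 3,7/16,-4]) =[- 9, - 8, - 7, - 4, - 3,-2, - 1/19, 0, 7/16,  1/2, 3,5.82, 7,8]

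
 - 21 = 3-24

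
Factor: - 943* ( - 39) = 3^1*13^1*23^1*41^1 = 36777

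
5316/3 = 1772= 1772.00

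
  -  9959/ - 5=1991 + 4/5= 1991.80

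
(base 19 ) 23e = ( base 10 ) 793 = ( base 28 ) 109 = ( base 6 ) 3401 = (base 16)319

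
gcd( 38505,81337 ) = 1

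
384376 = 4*96094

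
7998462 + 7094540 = 15093002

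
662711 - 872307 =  - 209596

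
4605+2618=7223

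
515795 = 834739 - 318944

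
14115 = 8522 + 5593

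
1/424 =1/424= 0.00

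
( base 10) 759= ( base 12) 533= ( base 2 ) 1011110111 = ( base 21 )1F3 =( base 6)3303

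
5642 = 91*62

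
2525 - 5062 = - 2537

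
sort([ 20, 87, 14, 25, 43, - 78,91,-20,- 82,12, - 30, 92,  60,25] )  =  [ -82,-78, - 30,-20, 12, 14,20 , 25,25, 43,60, 87,91 , 92]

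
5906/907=5906/907= 6.51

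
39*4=156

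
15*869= 13035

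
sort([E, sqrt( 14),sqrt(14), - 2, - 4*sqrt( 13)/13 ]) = [ -2,  -  4*sqrt( 13)/13 , E,sqrt(14), sqrt ( 14)] 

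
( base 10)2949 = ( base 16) b85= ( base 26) 49B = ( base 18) 91F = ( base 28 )3L9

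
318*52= 16536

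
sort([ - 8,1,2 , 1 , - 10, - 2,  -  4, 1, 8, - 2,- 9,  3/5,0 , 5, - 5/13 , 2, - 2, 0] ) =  [ - 10, - 9, - 8, - 4, - 2, - 2 ,-2 ,-5/13,0,0, 3/5, 1,  1, 1,  2 , 2, 5,8] 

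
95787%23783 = 655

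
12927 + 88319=101246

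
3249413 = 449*7237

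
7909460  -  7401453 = 508007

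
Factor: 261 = 3^2*29^1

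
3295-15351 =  -12056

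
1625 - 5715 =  - 4090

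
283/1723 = 283/1723 = 0.16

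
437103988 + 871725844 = 1308829832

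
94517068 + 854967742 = 949484810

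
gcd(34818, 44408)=14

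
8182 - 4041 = 4141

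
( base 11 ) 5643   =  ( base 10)7428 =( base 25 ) BM3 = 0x1D04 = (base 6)54220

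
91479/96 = 30493/32 = 952.91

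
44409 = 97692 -53283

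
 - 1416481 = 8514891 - 9931372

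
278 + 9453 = 9731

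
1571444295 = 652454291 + 918990004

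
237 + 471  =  708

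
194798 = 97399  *2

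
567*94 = 53298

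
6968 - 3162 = 3806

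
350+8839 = 9189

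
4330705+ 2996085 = 7326790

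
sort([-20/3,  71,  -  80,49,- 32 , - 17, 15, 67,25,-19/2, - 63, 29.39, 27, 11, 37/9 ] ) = [-80,  -  63,  -  32, - 17, - 19/2, - 20/3, 37/9, 11,15 , 25,27,  29.39,49,  67, 71 ] 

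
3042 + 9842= 12884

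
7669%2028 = 1585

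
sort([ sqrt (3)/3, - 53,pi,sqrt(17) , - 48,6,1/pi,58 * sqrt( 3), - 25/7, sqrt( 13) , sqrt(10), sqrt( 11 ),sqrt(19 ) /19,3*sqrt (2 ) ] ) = [ - 53, - 48, - 25/7,sqrt(19 ) /19, 1/pi, sqrt( 3)/3 , pi, sqrt( 10 ) , sqrt( 11 ),sqrt( 13 ), sqrt(17 ), 3*sqrt(2 ), 6,58*sqrt (3 ) ]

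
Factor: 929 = 929^1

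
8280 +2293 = 10573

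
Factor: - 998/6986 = -1/7=-7^( - 1)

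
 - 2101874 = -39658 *53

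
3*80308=240924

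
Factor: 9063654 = 2^1*3^1*199^1*7591^1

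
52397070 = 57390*913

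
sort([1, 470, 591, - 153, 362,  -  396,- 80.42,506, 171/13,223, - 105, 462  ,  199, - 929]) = [ -929  , - 396,-153,-105,  -  80.42,1, 171/13, 199,223, 362, 462,  470, 506, 591] 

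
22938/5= 22938/5 = 4587.60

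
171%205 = 171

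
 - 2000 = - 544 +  - 1456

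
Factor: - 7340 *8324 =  - 61098160 = -2^4*5^1*367^1*2081^1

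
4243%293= 141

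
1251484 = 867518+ 383966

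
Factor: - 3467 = - 3467^1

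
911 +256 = 1167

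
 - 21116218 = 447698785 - 468815003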